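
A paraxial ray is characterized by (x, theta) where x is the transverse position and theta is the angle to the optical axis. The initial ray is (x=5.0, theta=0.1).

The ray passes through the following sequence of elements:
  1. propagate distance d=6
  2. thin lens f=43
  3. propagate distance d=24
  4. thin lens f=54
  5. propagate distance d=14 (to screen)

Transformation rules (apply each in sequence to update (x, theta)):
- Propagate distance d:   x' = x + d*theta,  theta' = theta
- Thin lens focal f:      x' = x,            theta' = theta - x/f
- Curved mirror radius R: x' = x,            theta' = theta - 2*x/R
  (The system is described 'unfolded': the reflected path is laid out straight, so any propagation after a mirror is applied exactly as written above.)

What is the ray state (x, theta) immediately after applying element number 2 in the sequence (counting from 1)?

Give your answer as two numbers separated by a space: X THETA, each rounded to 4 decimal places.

Answer: 5.6000 -0.0302

Derivation:
Initial: x=5.0000 theta=0.1000
After 1 (propagate distance d=6): x=5.6000 theta=0.1000
After 2 (thin lens f=43): x=5.6000 theta=-13/430 (≈-0.0302)
Rounded to 4 decimal places: x = 5.6000, theta = -0.0302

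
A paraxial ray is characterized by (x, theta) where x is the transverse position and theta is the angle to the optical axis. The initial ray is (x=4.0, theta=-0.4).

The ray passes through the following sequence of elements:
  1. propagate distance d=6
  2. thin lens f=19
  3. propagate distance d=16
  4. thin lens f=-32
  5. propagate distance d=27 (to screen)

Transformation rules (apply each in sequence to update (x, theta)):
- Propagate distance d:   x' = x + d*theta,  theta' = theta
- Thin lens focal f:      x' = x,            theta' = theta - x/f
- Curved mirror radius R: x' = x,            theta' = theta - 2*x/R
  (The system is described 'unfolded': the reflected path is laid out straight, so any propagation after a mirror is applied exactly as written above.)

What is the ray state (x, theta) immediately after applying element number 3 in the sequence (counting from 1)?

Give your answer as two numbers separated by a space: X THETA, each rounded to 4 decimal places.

Initial: x=4.0000 theta=-0.4000
After 1 (propagate distance d=6): x=1.6000 theta=-0.4000
After 2 (thin lens f=19): x=1.6000 theta=-46/95 (≈-0.4842)
After 3 (propagate distance d=16): x=-584/95 (≈-6.1474) theta=-46/95 (≈-0.4842)
Rounded to 4 decimal places: x = -6.1474, theta = -0.4842

Answer: -6.1474 -0.4842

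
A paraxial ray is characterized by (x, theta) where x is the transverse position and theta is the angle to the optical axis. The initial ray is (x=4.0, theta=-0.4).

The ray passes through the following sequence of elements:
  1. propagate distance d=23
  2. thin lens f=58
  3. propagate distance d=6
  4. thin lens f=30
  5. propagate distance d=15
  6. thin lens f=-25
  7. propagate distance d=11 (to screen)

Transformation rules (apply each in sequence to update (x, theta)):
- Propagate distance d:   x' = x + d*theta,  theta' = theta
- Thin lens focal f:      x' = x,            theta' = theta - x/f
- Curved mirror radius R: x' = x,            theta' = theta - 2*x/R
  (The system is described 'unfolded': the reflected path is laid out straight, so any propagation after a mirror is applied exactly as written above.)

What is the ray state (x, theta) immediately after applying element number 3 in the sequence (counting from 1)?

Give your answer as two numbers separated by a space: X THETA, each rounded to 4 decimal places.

Answer: -7.0621 -0.3103

Derivation:
Initial: x=4.0000 theta=-0.4000
After 1 (propagate distance d=23): x=-5.2000 theta=-0.4000
After 2 (thin lens f=58): x=-5.2000 theta=-9/29 (≈-0.3103)
After 3 (propagate distance d=6): x=-1024/145 (≈-7.0621) theta=-9/29 (≈-0.3103)
Rounded to 4 decimal places: x = -7.0621, theta = -0.3103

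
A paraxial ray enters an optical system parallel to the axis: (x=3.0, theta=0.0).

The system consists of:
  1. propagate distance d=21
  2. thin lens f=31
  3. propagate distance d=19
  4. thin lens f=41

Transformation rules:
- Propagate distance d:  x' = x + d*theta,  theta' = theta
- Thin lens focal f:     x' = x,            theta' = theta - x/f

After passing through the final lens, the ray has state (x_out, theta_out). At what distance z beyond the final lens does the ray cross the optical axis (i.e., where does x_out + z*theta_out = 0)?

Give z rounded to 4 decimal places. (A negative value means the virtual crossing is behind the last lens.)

Initial: x=3.0000 theta=0.0000
After 1 (propagate distance d=21): x=3.0000 theta=0.0000
After 2 (thin lens f=31): x=3.0000 theta=-3/31 (≈-0.0968)
After 3 (propagate distance d=19): x=36/31 (≈1.1613) theta=-3/31 (≈-0.0968)
After 4 (thin lens f=41): x=36/31 (≈1.1613) theta=-159/1271 (≈-0.1251)
z_focus = -x_out/theta_out = -(36/31)/(-159/1271) = 492/53 ≈ 9.2830
Rounded to 4 decimal places: z = 9.2830

Answer: 9.2830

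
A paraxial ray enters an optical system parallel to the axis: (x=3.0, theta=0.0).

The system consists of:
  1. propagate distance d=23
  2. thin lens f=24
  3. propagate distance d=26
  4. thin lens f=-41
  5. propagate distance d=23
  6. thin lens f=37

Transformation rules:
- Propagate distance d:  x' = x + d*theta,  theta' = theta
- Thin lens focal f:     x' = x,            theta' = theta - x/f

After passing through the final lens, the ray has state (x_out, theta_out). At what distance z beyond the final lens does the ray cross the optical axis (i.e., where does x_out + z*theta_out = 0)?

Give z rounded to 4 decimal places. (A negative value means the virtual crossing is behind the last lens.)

Initial: x=3.0000 theta=0.0000
After 1 (propagate distance d=23): x=3.0000 theta=0.0000
After 2 (thin lens f=24): x=3.0000 theta=-0.1250
After 3 (propagate distance d=26): x=-0.2500 theta=-0.1250
After 4 (thin lens f=-41): x=-0.2500 theta=-43/328 (≈-0.1311)
After 5 (propagate distance d=23): x=-1071/328 (≈-3.2652) theta=-43/328 (≈-0.1311)
After 6 (thin lens f=37): x=-1071/328 (≈-3.2652) theta=-65/1517 (≈-0.0428)
z_focus = -x_out/theta_out = -(-1071/328)/(-65/1517) = -39627/520 ≈ -76.2058
Rounded to 4 decimal places: z = -76.2058

Answer: -76.2058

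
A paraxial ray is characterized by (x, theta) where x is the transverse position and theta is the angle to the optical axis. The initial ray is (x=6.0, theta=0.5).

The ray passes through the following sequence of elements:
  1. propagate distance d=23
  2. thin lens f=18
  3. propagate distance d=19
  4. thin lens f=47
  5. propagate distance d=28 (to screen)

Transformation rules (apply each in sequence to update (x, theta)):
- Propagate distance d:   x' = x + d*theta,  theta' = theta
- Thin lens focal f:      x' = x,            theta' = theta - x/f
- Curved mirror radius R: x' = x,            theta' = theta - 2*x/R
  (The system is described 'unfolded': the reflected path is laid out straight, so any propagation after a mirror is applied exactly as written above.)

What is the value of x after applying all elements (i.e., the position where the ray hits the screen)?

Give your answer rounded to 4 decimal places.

Initial: x=6.0000 theta=0.5000
After 1 (propagate distance d=23): x=17.5000 theta=0.5000
After 2 (thin lens f=18): x=17.5000 theta=-17/36 (≈-0.4722)
After 3 (propagate distance d=19): x=307/36 (≈8.5278) theta=-17/36 (≈-0.4722)
After 4 (thin lens f=47): x=307/36 (≈8.5278) theta=-553/846 (≈-0.6537)
After 5 (propagate distance d=28 (to screen)): x=-5513/564 (≈-9.7748) theta=-553/846 (≈-0.6537)
Rounded to 4 decimal places: x = -9.7748

Answer: -9.7748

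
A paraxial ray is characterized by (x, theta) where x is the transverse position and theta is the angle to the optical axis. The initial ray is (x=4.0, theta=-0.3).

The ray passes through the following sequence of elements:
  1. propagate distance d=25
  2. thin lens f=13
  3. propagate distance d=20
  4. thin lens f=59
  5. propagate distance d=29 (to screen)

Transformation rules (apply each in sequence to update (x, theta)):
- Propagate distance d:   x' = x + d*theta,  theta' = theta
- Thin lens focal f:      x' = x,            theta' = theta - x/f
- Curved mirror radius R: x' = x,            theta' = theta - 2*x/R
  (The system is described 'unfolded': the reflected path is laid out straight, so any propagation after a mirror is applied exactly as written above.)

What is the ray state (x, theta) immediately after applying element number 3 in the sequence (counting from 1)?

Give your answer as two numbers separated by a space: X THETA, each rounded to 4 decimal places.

Answer: -4.1154 -0.0308

Derivation:
Initial: x=4.0000 theta=-0.3000
After 1 (propagate distance d=25): x=-3.5000 theta=-0.3000
After 2 (thin lens f=13): x=-3.5000 theta=-2/65 (≈-0.0308)
After 3 (propagate distance d=20): x=-107/26 (≈-4.1154) theta=-2/65 (≈-0.0308)
Rounded to 4 decimal places: x = -4.1154, theta = -0.0308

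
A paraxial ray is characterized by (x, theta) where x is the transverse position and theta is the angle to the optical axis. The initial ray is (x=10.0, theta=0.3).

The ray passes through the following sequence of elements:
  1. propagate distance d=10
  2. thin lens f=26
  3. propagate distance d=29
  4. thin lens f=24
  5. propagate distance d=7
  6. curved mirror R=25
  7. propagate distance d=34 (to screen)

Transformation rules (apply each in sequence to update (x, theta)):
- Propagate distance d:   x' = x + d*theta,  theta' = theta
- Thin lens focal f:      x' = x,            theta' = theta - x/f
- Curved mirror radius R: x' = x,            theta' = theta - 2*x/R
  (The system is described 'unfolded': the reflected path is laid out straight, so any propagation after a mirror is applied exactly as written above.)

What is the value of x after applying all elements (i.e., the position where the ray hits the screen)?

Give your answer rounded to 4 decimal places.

Answer: -23.3640

Derivation:
Initial: x=10.0000 theta=0.3000
After 1 (propagate distance d=10): x=13.0000 theta=0.3000
After 2 (thin lens f=26): x=13.0000 theta=-0.2000
After 3 (propagate distance d=29): x=7.2000 theta=-0.2000
After 4 (thin lens f=24): x=7.2000 theta=-0.5000
After 5 (propagate distance d=7): x=3.7000 theta=-0.5000
After 6 (curved mirror R=25): x=3.7000 theta=-0.7960
After 7 (propagate distance d=34 (to screen)): x=-23.3640 theta=-0.7960
Rounded to 4 decimal places: x = -23.3640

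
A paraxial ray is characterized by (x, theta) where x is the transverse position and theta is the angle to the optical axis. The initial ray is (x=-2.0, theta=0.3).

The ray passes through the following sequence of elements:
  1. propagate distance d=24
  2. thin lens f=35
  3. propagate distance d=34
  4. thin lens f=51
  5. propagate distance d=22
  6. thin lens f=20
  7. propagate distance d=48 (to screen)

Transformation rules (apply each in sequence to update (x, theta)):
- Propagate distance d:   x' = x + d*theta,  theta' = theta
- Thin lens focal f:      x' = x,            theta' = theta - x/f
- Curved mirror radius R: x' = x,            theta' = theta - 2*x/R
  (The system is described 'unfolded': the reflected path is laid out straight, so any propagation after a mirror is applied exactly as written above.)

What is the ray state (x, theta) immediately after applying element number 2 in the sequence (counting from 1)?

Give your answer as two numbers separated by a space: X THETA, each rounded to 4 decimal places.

Answer: 5.2000 0.1514

Derivation:
Initial: x=-2.0000 theta=0.3000
After 1 (propagate distance d=24): x=5.2000 theta=0.3000
After 2 (thin lens f=35): x=5.2000 theta=53/350 (≈0.1514)
Rounded to 4 decimal places: x = 5.2000, theta = 0.1514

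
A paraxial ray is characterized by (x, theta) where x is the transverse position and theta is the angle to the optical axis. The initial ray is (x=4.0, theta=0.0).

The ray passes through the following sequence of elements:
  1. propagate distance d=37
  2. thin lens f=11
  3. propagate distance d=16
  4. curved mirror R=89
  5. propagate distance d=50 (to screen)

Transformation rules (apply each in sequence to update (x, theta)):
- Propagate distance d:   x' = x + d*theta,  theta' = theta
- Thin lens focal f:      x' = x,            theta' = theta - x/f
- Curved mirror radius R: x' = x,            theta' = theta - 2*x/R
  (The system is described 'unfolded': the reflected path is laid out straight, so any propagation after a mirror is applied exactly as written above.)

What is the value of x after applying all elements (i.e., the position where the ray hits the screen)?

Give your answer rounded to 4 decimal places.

Initial: x=4.0000 theta=0.0000
After 1 (propagate distance d=37): x=4.0000 theta=0.0000
After 2 (thin lens f=11): x=4.0000 theta=-4/11 (≈-0.3636)
After 3 (propagate distance d=16): x=-20/11 (≈-1.8182) theta=-4/11 (≈-0.3636)
After 4 (curved mirror R=89): x=-20/11 (≈-1.8182) theta=-316/979 (≈-0.3228)
After 5 (propagate distance d=50 (to screen)): x=-17580/979 (≈-17.9571) theta=-316/979 (≈-0.3228)
Rounded to 4 decimal places: x = -17.9571

Answer: -17.9571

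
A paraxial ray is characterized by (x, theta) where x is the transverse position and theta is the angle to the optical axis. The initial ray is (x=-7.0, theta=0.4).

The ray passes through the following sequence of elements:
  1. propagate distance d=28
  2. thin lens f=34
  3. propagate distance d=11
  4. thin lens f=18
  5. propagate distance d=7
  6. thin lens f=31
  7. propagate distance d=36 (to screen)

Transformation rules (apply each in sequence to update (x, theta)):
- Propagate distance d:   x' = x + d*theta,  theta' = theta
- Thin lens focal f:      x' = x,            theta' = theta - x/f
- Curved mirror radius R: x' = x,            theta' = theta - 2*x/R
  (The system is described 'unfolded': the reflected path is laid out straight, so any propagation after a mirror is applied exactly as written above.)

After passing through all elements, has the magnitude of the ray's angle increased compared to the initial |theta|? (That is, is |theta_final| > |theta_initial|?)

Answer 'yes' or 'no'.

Answer: no

Derivation:
Initial: x=-7.0000 theta=0.4000
After 1 (propagate distance d=28): x=4.2000 theta=0.4000
After 2 (thin lens f=34): x=4.2000 theta=47/170 (≈0.2765)
After 3 (propagate distance d=11): x=1231/170 (≈7.2412) theta=47/170 (≈0.2765)
After 4 (thin lens f=18): x=1231/170 (≈7.2412) theta=-77/612 (≈-0.1258)
After 5 (propagate distance d=7): x=19463/3060 (≈6.3605) theta=-77/612 (≈-0.1258)
After 6 (thin lens f=31): x=19463/3060 (≈6.3605) theta=-5233/15810 (≈-0.3310)
After 7 (propagate distance d=36 (to screen)): x=-105395/18972 (≈-5.5553) theta=-5233/15810 (≈-0.3310)
|theta_initial|=0.4000 |theta_final|=5233/15810 (≈0.3310) -> not increased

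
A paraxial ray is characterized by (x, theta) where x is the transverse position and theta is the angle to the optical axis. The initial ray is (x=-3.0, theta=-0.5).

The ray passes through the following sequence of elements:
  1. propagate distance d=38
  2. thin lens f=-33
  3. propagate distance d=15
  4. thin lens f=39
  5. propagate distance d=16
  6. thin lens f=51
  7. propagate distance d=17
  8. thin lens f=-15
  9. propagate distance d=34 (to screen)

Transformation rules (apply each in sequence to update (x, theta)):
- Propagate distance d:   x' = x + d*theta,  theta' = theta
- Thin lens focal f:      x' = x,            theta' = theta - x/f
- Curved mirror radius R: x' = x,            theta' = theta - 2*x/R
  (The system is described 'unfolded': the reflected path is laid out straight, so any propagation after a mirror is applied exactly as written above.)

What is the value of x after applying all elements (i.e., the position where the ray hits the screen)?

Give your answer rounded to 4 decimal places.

Initial: x=-3.0000 theta=-0.5000
After 1 (propagate distance d=38): x=-22.0000 theta=-0.5000
After 2 (thin lens f=-33): x=-22.0000 theta=-7/6 (≈-1.1667)
After 3 (propagate distance d=15): x=-39.5000 theta=-7/6 (≈-1.1667)
After 4 (thin lens f=39): x=-39.5000 theta=-2/13 (≈-0.1538)
After 5 (propagate distance d=16): x=-1091/26 (≈-41.9615) theta=-2/13 (≈-0.1538)
After 6 (thin lens f=51): x=-1091/26 (≈-41.9615) theta=887/1326 (≈0.6689)
After 7 (propagate distance d=17): x=-1193/39 (≈-30.5897) theta=887/1326 (≈0.6689)
After 8 (thin lens f=-15): x=-1193/39 (≈-30.5897) theta=-27257/19890 (≈-1.3704)
After 9 (propagate distance d=34 (to screen)): x=-45152/585 (≈-77.1829) theta=-27257/19890 (≈-1.3704)
Rounded to 4 decimal places: x = -77.1829

Answer: -77.1829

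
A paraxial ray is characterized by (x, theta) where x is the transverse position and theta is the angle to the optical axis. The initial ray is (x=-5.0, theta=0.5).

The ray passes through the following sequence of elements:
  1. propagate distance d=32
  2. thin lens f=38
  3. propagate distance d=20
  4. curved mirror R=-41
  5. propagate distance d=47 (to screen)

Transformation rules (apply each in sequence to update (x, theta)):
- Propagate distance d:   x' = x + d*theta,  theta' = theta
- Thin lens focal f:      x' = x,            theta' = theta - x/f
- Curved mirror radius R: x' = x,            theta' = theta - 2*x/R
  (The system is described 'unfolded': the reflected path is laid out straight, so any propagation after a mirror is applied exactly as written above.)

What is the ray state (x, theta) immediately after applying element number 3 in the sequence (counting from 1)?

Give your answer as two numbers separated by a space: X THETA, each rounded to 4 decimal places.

Answer: 15.2105 0.2105

Derivation:
Initial: x=-5.0000 theta=0.5000
After 1 (propagate distance d=32): x=11.0000 theta=0.5000
After 2 (thin lens f=38): x=11.0000 theta=4/19 (≈0.2105)
After 3 (propagate distance d=20): x=289/19 (≈15.2105) theta=4/19 (≈0.2105)
Rounded to 4 decimal places: x = 15.2105, theta = 0.2105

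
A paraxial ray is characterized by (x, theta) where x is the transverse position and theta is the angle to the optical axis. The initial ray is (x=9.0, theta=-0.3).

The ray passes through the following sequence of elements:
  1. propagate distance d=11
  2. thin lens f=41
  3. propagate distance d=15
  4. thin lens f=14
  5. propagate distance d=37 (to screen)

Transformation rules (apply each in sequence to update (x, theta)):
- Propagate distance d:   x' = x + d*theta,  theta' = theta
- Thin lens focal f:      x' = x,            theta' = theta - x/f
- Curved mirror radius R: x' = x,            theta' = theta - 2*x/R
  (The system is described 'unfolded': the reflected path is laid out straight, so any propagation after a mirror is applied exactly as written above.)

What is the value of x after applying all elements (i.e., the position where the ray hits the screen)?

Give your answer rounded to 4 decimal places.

Answer: -14.7894

Derivation:
Initial: x=9.0000 theta=-0.3000
After 1 (propagate distance d=11): x=5.7000 theta=-0.3000
After 2 (thin lens f=41): x=5.7000 theta=-18/41 (≈-0.4390)
After 3 (propagate distance d=15): x=-363/410 (≈-0.8854) theta=-18/41 (≈-0.4390)
After 4 (thin lens f=14): x=-363/410 (≈-0.8854) theta=-2157/5740 (≈-0.3758)
After 5 (propagate distance d=37 (to screen)): x=-84891/5740 (≈-14.7894) theta=-2157/5740 (≈-0.3758)
Rounded to 4 decimal places: x = -14.7894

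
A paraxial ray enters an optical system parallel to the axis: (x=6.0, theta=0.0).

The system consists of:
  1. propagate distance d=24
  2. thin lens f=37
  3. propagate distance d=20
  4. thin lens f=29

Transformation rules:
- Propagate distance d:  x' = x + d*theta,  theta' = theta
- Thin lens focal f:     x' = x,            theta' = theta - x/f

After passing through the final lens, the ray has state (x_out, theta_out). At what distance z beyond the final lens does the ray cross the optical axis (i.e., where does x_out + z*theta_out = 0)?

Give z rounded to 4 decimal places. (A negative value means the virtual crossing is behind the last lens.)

Answer: 10.7174

Derivation:
Initial: x=6.0000 theta=0.0000
After 1 (propagate distance d=24): x=6.0000 theta=0.0000
After 2 (thin lens f=37): x=6.0000 theta=-6/37 (≈-0.1622)
After 3 (propagate distance d=20): x=102/37 (≈2.7568) theta=-6/37 (≈-0.1622)
After 4 (thin lens f=29): x=102/37 (≈2.7568) theta=-276/1073 (≈-0.2572)
z_focus = -x_out/theta_out = -(102/37)/(-276/1073) = 493/46 ≈ 10.7174
Rounded to 4 decimal places: z = 10.7174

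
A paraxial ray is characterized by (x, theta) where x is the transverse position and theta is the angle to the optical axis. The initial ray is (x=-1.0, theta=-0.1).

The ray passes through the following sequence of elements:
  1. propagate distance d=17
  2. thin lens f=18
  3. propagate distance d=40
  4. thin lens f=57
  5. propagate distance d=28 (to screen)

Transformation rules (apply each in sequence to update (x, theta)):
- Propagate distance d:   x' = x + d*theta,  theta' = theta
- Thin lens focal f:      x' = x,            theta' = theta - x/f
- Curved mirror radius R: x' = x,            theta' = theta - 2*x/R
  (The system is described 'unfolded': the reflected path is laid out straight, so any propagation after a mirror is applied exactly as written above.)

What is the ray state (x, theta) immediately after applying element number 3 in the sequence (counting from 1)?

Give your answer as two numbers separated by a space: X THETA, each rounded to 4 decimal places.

Initial: x=-1.0000 theta=-0.1000
After 1 (propagate distance d=17): x=-2.7000 theta=-0.1000
After 2 (thin lens f=18): x=-2.7000 theta=0.0500
After 3 (propagate distance d=40): x=-0.7000 theta=0.0500
Rounded to 4 decimal places: x = -0.7000, theta = 0.0500

Answer: -0.7000 0.0500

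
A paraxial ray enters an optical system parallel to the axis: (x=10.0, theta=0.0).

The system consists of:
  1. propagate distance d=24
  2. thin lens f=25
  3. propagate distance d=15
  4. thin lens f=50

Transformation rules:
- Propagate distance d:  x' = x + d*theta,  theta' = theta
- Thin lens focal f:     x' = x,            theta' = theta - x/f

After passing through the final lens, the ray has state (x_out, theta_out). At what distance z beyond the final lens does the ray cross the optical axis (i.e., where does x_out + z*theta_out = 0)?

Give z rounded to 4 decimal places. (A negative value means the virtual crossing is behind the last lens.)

Answer: 8.3333

Derivation:
Initial: x=10.0000 theta=0.0000
After 1 (propagate distance d=24): x=10.0000 theta=0.0000
After 2 (thin lens f=25): x=10.0000 theta=-0.4000
After 3 (propagate distance d=15): x=4.0000 theta=-0.4000
After 4 (thin lens f=50): x=4.0000 theta=-0.4800
z_focus = -x_out/theta_out = -(4.0000)/(-0.4800) = 25/3 ≈ 8.3333
Rounded to 4 decimal places: z = 8.3333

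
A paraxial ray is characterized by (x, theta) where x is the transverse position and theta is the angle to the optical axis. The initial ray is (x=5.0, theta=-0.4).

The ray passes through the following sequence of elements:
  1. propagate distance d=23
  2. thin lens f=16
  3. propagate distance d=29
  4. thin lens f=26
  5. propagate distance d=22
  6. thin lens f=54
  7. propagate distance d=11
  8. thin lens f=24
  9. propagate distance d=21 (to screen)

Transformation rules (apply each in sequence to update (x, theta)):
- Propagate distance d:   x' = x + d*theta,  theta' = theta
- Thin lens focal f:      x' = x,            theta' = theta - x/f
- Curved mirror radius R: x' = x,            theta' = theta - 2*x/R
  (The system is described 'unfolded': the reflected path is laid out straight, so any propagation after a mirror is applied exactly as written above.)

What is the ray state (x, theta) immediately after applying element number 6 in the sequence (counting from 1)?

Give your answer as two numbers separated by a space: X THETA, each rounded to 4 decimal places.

Initial: x=5.0000 theta=-0.4000
After 1 (propagate distance d=23): x=-4.2000 theta=-0.4000
After 2 (thin lens f=16): x=-4.2000 theta=-0.1375
After 3 (propagate distance d=29): x=-8.1875 theta=-0.1375
After 4 (thin lens f=26): x=-8.1875 theta=369/2080 (≈0.1774)
After 5 (propagate distance d=22): x=-557/130 (≈-4.2846) theta=369/2080 (≈0.1774)
After 6 (thin lens f=54): x=-557/130 (≈-4.2846) theta=14419/56160 (≈0.2567)
Rounded to 4 decimal places: x = -4.2846, theta = 0.2567

Answer: -4.2846 0.2567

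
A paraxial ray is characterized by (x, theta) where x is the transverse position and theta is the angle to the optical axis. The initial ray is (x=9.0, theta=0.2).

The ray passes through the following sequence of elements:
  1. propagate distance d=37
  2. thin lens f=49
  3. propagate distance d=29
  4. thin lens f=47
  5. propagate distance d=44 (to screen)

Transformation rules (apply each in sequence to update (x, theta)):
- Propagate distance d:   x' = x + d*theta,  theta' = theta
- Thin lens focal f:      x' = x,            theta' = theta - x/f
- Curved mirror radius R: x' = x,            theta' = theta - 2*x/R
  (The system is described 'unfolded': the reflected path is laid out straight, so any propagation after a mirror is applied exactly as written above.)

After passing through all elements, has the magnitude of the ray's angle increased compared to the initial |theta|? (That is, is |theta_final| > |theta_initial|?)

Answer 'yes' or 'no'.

Initial: x=9.0000 theta=0.2000
After 1 (propagate distance d=37): x=16.4000 theta=0.2000
After 2 (thin lens f=49): x=16.4000 theta=-33/245 (≈-0.1347)
After 3 (propagate distance d=29): x=3061/245 (≈12.4939) theta=-33/245 (≈-0.1347)
After 4 (thin lens f=47): x=3061/245 (≈12.4939) theta=-4612/11515 (≈-0.4005)
After 5 (propagate distance d=44 (to screen)): x=-59061/11515 (≈-5.1290) theta=-4612/11515 (≈-0.4005)
|theta_initial|=0.2000 |theta_final|=4612/11515 (≈0.4005) -> increased

Answer: yes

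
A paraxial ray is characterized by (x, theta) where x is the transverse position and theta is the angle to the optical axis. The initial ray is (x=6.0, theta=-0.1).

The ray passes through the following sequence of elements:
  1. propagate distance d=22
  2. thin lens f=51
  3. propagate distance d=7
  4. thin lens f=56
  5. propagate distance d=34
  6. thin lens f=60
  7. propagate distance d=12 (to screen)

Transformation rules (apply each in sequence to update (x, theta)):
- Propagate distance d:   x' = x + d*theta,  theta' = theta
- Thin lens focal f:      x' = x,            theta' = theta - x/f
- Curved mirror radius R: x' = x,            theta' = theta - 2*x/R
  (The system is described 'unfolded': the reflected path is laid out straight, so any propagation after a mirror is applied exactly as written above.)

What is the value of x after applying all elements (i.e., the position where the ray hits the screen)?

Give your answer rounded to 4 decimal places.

Answer: -6.5829

Derivation:
Initial: x=6.0000 theta=-0.1000
After 1 (propagate distance d=22): x=3.8000 theta=-0.1000
After 2 (thin lens f=51): x=3.8000 theta=-89/510 (≈-0.1745)
After 3 (propagate distance d=7): x=263/102 (≈2.5784) theta=-89/510 (≈-0.1745)
After 4 (thin lens f=56): x=263/102 (≈2.5784) theta=-6299/28560 (≈-0.2206)
After 5 (propagate distance d=34): x=-23421/4760 (≈-4.9204) theta=-6299/28560 (≈-0.2206)
After 6 (thin lens f=60): x=-23421/4760 (≈-4.9204) theta=-39569/285600 (≈-0.1385)
After 7 (propagate distance d=12 (to screen)): x=-11191/1700 (≈-6.5829) theta=-39569/285600 (≈-0.1385)
Rounded to 4 decimal places: x = -6.5829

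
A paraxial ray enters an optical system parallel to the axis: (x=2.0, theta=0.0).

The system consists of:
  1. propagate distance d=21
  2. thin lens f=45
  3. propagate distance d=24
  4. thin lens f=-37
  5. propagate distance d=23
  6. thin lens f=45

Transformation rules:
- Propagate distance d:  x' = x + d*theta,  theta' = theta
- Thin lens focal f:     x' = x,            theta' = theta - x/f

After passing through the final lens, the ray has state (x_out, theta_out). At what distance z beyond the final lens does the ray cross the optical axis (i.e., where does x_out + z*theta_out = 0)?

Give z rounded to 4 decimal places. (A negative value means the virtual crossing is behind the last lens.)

Answer: 16.3020

Derivation:
Initial: x=2.0000 theta=0.0000
After 1 (propagate distance d=21): x=2.0000 theta=0.0000
After 2 (thin lens f=45): x=2.0000 theta=-2/45 (≈-0.0444)
After 3 (propagate distance d=24): x=14/15 (≈0.9333) theta=-2/45 (≈-0.0444)
After 4 (thin lens f=-37): x=14/15 (≈0.9333) theta=-32/1665 (≈-0.0192)
After 5 (propagate distance d=23): x=818/1665 (≈0.4913) theta=-32/1665 (≈-0.0192)
After 6 (thin lens f=45): x=818/1665 (≈0.4913) theta=-2258/74925 (≈-0.0301)
z_focus = -x_out/theta_out = -(818/1665)/(-2258/74925) = 18405/1129 ≈ 16.3020
Rounded to 4 decimal places: z = 16.3020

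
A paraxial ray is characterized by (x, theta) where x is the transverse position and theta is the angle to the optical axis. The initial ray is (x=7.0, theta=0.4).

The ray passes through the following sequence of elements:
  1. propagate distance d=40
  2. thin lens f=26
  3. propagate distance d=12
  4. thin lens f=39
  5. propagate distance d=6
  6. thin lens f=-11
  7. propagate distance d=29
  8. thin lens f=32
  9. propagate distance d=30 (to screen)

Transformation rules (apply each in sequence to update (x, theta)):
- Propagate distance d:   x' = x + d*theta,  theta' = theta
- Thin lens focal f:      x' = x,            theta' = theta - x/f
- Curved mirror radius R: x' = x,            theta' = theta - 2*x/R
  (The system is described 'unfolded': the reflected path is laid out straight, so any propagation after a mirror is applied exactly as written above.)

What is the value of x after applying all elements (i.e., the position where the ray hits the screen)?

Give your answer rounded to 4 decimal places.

Initial: x=7.0000 theta=0.4000
After 1 (propagate distance d=40): x=23.0000 theta=0.4000
After 2 (thin lens f=26): x=23.0000 theta=-63/130 (≈-0.4846)
After 3 (propagate distance d=12): x=1117/65 (≈17.1846) theta=-63/130 (≈-0.4846)
After 4 (thin lens f=39): x=1117/65 (≈17.1846) theta=-4691/5070 (≈-0.9252)
After 5 (propagate distance d=6): x=1966/169 (≈11.6331) theta=-4691/5070 (≈-0.9252)
After 6 (thin lens f=-11): x=1966/169 (≈11.6331) theta=7379/55770 (≈0.1323)
After 7 (propagate distance d=29): x=66367/4290 (≈15.4702) theta=7379/55770 (≈0.1323)
After 8 (thin lens f=32): x=66367/4290 (≈15.4702) theta=-208881/594880 (≈-0.3511)
After 9 (propagate distance d=30 (to screen)): x=4404691/892320 (≈4.9362) theta=-208881/594880 (≈-0.3511)
Rounded to 4 decimal places: x = 4.9362

Answer: 4.9362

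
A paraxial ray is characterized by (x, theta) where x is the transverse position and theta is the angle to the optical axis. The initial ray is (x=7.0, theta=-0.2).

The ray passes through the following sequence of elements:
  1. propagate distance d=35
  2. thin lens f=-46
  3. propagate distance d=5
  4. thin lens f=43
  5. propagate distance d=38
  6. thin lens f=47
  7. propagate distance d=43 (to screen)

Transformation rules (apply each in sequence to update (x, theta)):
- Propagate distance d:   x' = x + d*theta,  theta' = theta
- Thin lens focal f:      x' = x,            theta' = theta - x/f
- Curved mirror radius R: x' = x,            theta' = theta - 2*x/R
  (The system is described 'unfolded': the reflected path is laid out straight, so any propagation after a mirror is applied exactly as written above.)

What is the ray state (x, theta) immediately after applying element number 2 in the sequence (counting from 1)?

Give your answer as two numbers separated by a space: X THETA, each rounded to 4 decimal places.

Initial: x=7.0000 theta=-0.2000
After 1 (propagate distance d=35): x=0.0000 theta=-0.2000
After 2 (thin lens f=-46): x=0.0000 theta=-0.2000
Rounded to 4 decimal places: x = 0.0000, theta = -0.2000

Answer: 0.0000 -0.2000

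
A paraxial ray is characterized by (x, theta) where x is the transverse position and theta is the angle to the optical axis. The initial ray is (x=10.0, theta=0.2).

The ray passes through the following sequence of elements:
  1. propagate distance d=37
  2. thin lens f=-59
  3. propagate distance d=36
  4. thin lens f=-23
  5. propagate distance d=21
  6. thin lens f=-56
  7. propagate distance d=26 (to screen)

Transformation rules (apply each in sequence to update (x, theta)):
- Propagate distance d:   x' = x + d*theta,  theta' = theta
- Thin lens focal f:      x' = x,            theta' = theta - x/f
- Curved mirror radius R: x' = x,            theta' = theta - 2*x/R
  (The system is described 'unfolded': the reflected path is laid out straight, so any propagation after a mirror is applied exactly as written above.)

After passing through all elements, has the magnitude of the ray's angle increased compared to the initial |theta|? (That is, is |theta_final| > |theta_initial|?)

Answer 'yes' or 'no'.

Answer: yes

Derivation:
Initial: x=10.0000 theta=0.2000
After 1 (propagate distance d=37): x=17.4000 theta=0.2000
After 2 (thin lens f=-59): x=17.4000 theta=146/295 (≈0.4949)
After 3 (propagate distance d=36): x=10389/295 (≈35.2169) theta=146/295 (≈0.4949)
After 4 (thin lens f=-23): x=10389/295 (≈35.2169) theta=233/115 (≈2.0261)
After 5 (propagate distance d=21): x=527634/6785 (≈77.7648) theta=233/115 (≈2.0261)
After 6 (thin lens f=-56): x=527634/6785 (≈77.7648) theta=648733/189980 (≈3.4147)
After 7 (propagate distance d=26 (to screen)): x=3164081/18998 (≈166.5481) theta=648733/189980 (≈3.4147)
|theta_initial|=0.2000 |theta_final|=648733/189980 (≈3.4147) -> increased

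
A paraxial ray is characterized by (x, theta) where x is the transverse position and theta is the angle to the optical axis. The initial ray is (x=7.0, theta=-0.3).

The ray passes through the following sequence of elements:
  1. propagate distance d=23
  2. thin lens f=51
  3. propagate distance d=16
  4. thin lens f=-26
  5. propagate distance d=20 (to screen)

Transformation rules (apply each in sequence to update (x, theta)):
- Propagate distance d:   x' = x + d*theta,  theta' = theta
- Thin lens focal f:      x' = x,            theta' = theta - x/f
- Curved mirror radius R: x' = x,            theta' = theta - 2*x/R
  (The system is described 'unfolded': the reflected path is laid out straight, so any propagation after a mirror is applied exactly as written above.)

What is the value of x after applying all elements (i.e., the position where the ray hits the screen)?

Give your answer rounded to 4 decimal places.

Initial: x=7.0000 theta=-0.3000
After 1 (propagate distance d=23): x=0.1000 theta=-0.3000
After 2 (thin lens f=51): x=0.1000 theta=-77/255 (≈-0.3020)
After 3 (propagate distance d=16): x=-2413/510 (≈-4.7314) theta=-77/255 (≈-0.3020)
After 4 (thin lens f=-26): x=-2413/510 (≈-4.7314) theta=-2139/4420 (≈-0.4839)
After 5 (propagate distance d=20 (to screen)): x=-95539/6630 (≈-14.4101) theta=-2139/4420 (≈-0.4839)
Rounded to 4 decimal places: x = -14.4101

Answer: -14.4101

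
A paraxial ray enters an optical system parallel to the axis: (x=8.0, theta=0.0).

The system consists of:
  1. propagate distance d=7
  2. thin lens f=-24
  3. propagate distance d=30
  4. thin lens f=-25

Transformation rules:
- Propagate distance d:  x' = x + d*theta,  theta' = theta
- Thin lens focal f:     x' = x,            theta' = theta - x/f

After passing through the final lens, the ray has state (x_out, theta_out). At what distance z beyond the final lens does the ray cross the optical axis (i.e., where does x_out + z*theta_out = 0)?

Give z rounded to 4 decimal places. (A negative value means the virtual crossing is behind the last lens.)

Initial: x=8.0000 theta=0.0000
After 1 (propagate distance d=7): x=8.0000 theta=0.0000
After 2 (thin lens f=-24): x=8.0000 theta=1/3 (≈0.3333)
After 3 (propagate distance d=30): x=18.0000 theta=1/3 (≈0.3333)
After 4 (thin lens f=-25): x=18.0000 theta=79/75 (≈1.0533)
z_focus = -x_out/theta_out = -(18.0000)/(79/75) = -1350/79 ≈ -17.0886
Rounded to 4 decimal places: z = -17.0886

Answer: -17.0886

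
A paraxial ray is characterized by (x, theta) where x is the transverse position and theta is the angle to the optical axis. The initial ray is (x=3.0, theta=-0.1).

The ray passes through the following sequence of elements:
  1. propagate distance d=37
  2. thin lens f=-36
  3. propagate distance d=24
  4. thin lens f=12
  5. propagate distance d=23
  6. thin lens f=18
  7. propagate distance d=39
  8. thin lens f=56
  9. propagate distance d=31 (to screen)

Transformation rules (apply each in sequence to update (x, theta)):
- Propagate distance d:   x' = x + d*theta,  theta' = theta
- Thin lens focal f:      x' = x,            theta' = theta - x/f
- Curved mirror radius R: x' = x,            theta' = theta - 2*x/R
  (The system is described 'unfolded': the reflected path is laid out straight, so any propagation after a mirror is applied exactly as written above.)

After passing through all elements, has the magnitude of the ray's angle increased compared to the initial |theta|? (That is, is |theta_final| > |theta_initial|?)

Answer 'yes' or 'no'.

Answer: no

Derivation:
Initial: x=3.0000 theta=-0.1000
After 1 (propagate distance d=37): x=-0.7000 theta=-0.1000
After 2 (thin lens f=-36): x=-0.7000 theta=-43/360 (≈-0.1194)
After 3 (propagate distance d=24): x=-107/30 (≈-3.5667) theta=-43/360 (≈-0.1194)
After 4 (thin lens f=12): x=-107/30 (≈-3.5667) theta=8/45 (≈0.1778)
After 5 (propagate distance d=23): x=47/90 (≈0.5222) theta=8/45 (≈0.1778)
After 6 (thin lens f=18): x=47/90 (≈0.5222) theta=241/1620 (≈0.1488)
After 7 (propagate distance d=39): x=683/108 (≈6.3241) theta=241/1620 (≈0.1488)
After 8 (thin lens f=56): x=683/108 (≈6.3241) theta=3251/90720 (≈0.0358)
After 9 (propagate distance d=31 (to screen)): x=674501/90720 (≈7.4350) theta=3251/90720 (≈0.0358)
|theta_initial|=0.1000 |theta_final|=3251/90720 (≈0.0358) -> not increased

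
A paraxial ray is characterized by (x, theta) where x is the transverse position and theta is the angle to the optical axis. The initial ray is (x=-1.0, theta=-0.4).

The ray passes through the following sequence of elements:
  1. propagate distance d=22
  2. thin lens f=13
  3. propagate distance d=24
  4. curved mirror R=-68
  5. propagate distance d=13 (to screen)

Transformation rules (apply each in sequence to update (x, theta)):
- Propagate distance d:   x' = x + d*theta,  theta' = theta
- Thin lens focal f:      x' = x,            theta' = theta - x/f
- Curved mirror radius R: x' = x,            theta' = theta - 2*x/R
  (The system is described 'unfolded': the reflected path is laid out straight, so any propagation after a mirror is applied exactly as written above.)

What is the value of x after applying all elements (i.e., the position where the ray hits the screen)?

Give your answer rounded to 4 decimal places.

Answer: 2.7923

Derivation:
Initial: x=-1.0000 theta=-0.4000
After 1 (propagate distance d=22): x=-9.8000 theta=-0.4000
After 2 (thin lens f=13): x=-9.8000 theta=23/65 (≈0.3538)
After 3 (propagate distance d=24): x=-17/13 (≈-1.3077) theta=23/65 (≈0.3538)
After 4 (curved mirror R=-68): x=-17/13 (≈-1.3077) theta=41/130 (≈0.3154)
After 5 (propagate distance d=13 (to screen)): x=363/130 (≈2.7923) theta=41/130 (≈0.3154)
Rounded to 4 decimal places: x = 2.7923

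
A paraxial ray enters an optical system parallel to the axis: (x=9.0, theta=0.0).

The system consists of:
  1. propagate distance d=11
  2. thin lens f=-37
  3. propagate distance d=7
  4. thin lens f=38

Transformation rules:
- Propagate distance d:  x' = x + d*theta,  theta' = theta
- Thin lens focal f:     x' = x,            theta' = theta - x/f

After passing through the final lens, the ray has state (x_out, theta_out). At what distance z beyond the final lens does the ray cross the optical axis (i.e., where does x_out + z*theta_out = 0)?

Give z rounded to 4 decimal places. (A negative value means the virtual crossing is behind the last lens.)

Answer: 278.6667

Derivation:
Initial: x=9.0000 theta=0.0000
After 1 (propagate distance d=11): x=9.0000 theta=0.0000
After 2 (thin lens f=-37): x=9.0000 theta=9/37 (≈0.2432)
After 3 (propagate distance d=7): x=396/37 (≈10.7027) theta=9/37 (≈0.2432)
After 4 (thin lens f=38): x=396/37 (≈10.7027) theta=-27/703 (≈-0.0384)
z_focus = -x_out/theta_out = -(396/37)/(-27/703) = 836/3 ≈ 278.6667
Rounded to 4 decimal places: z = 278.6667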